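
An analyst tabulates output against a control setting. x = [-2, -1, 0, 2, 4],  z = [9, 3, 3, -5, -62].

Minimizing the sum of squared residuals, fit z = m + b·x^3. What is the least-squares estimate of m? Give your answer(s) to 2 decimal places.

m = 2.19

Setting ∂/∂m … = 0 gives: 5·m + 63·b = -52;  63·m + 4225·b = -4083.
(Σ1 = 5, Σx^3 = 63, Σx^3·x^3 = 4225, Σz = -52, Σx^3·z = -4083.)
det = 5·4225 − 63² = 17156.
m = ((-52)·4225 − 63·(-4083))/17156 = 37529/17156; b = (5·(-4083) − 63·(-52))/17156 = -17139/17156.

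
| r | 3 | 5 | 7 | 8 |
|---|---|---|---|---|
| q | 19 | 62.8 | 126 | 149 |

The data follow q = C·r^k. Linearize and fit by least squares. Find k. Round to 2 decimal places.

Taking logs, ln q = k·ln r + ln C, so regress ln q on ln r.
Σln r = 6.7334, Σ(ln r)² = 11.9079, Σln q = 16.9246, Σln r·ln q = 29.7142.
Equations: 11.9079·k + 6.7334·ln C = 29.7142;  6.7334·k + 4·ln C = 16.9246.
Solving (det = 2.2928): k = 2.13554, ln C = 0.63628.

k = 2.14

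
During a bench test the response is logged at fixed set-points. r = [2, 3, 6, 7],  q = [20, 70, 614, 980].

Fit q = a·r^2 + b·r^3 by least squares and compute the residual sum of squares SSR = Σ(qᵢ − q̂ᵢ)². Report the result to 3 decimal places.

From the data, Σr^2·r^2 = 3794, Σr^2·r^3 = 24858, Σr^3·r^3 = 165098.
For Mᵀq: Σr^2·q = 70834, Σr^3·q = 470814.
Normal equations: [[3794, 24858]; [24858, 165098]]·[a, b]ᵀ = [70834, 470814]ᵀ.
Δ = 3794·165098 − 24858² = 8461648.
a = (70834·165098 − 24858·470814)/8461648 = -65755/62218; b = (3794·470814 − 24858·70834)/8461648 = 187329/62218.
Residuals: 4374/31109, -55414/31109, 52984/31109, -29106/31109; SSR = 216796/31109.

SSR = 6.969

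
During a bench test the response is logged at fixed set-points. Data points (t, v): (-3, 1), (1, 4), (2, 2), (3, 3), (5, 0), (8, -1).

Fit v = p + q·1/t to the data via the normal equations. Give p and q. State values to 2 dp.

Sums needed: Σ1 = 6, Σ1/t = 73/40, Σ1/t·1/t = 22001/14400.
Right-hand side: Σv = 9, Σ1/t·v = 133/24.
So AᵀA·[p, q]ᵀ = Aᵀv: [[6, 73/40]; [73/40, 22001/14400]]·[p, q]ᵀ = [9, 133/24]ᵀ.
Eliminating q: (22001/14400)·(row 1) − (73/40)·(row 2) gives (5603/960)·p = (22001/14400)·9 − (73/40)·(133/24) = 8729/2400, so p = 17458/28015.
Then q = ((133/24) − (73/40)·(17458/28015))/(22001/14400) = 16152/5603.

p = 0.62, q = 2.88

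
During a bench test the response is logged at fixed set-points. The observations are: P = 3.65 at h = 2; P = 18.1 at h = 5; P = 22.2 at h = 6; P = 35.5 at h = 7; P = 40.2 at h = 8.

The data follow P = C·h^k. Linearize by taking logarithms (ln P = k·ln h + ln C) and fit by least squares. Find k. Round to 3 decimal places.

k = 1.746

Let Y = ln P. Fitting Y = k·ln h + ln C by least squares:
XᵀX = [[14.3918, 8.1197]; [8.1197, 5]], rhs = [25.7400, 14.5541]ᵀ  (here Σln h = 8.1197, Σ(ln h)² = 14.3918, Σln P = 14.5541, Σln h·ln P = 25.7400).
Slope k = (n·Σln h·ln P − Σln h·Σln P)/(n·Σ(ln h)² − (Σln h)²) = (5·25.7400 − 8.1197·14.5541)/6.0295 = 1.74558; ln C = (Σln P − k·Σln h)/n = 0.07610.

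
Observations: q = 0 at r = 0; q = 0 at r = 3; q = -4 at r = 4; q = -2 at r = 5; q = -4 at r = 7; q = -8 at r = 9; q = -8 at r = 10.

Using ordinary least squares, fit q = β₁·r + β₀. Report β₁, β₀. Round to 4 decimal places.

From the data, Σr·r = 280, Σr = 38, Σ1 = 7.
And Σr·q = -206, Σq = -26.
Eliminating β₀: 7·(row 1) − 38·(row 2) gives 516·β₁ = 7·(-206) − 38·(-26) = -454, so β₁ = -227/258.
Then β₀ = ((-26) − 38·(-227/258))/7 = 137/129.

β₁ = -0.8798, β₀ = 1.0620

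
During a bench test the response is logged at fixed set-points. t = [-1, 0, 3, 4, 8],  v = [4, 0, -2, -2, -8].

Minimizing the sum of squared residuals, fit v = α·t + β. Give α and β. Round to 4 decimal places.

XᵀX·[α, β]ᵀ = Xᵀv reads: 90·α + 14·β = -82;  14·α + 5·β = -8.
(Σt·t = 90, Σt = 14, Σ1 = 5, Σt·v = -82, Σv = -8.)
Eliminating β: 5·(row 1) − 14·(row 2) gives 254·α = 5·(-82) − 14·(-8) = -298, so α = -149/127.
Then β = ((-8) − 14·(-149/127))/5 = 214/127.

α = -1.1732, β = 1.6850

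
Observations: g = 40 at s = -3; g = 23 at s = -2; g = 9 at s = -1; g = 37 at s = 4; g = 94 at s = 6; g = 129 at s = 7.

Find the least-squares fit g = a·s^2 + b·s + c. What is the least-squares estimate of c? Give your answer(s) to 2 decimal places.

c = 2.47

The normal equations are: 4051·a + 587·b + 115·c = 10758;  587·a + 115·b + 11·c = 1440;  115·a + 11·b + 6·c = 332.
(Σs^2·s^2 = 4051, Σs^2·s = 587, Σs^2 = 115, Σs·s = 115, Σs = 11, Σ1 = 6, Σs^2·g = 10758, Σs·g = 1440, Σg = 332.)
Solving the 3×3 system (Gaussian elimination) gives a = 104041/33640, b = -117793/33640, c = 10406/4205.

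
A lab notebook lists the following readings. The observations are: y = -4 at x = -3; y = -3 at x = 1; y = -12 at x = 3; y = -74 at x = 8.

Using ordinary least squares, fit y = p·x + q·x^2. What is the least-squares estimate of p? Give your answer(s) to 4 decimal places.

p = -1.4541

Entries of MᵀM: Σx·x = 83, Σx·x^2 = 513, Σx^2·x^2 = 4259.
For Mᵀy: Σx·y = -619, Σx^2·y = -4883.
Normal equations: [[83, 513]; [513, 4259]]·[p, q]ᵀ = [-619, -4883]ᵀ.
det = 83·4259 − 513² = 90328.
p = ((-619)·4259 − 513·(-4883))/90328 = -65671/45164; q = (83·(-4883) − 513·(-619))/90328 = -43871/45164.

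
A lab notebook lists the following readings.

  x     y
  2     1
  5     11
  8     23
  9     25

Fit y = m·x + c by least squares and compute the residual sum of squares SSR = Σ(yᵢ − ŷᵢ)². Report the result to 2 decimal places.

SSR = 1.47

The normal equations are: 174·m + 24·c = 466;  24·m + 4·c = 60.
(Σx·x = 174, Σx = 24, Σ1 = 4, Σx·y = 466, Σy = 60.)
Eliminating c: 4·(row 1) − 24·(row 2) gives 120·m = 4·466 − 24·60 = 424, so m = 53/15.
Then c = (60 − 24·(53/15))/4 = -31/5.
Residuals: 2/15, -7/15, 14/15, -3/5; SSR = 22/15.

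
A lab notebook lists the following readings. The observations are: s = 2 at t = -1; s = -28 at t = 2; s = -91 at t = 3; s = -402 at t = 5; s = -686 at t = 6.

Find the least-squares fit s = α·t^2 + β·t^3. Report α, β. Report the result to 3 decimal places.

α = -1.138, β = -2.987

Sums needed: Σt^2·t^2 = 2019, Σt^2·t^3 = 11175, Σt^3·t^3 = 63075.
And Σt^2·s = -35675, Σt^3·s = -201109.
Eliminating β: 63075·(row 1) − 11175·(row 2) gives 2467800·α = 63075·(-35675) − 11175·(-201109) = -2807550, so α = -6239/5484.
Then β = ((-201109) − 11175·(-6239/5484))/63075 = -136499/45700.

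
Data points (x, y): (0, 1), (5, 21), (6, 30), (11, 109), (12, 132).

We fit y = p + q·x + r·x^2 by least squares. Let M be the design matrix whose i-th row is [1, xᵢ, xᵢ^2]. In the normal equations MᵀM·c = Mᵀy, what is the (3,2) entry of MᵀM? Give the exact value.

Row 3 ↔ basis x^2, column 2 ↔ basis x, so (MᵀM)_{3,2} = Σᵢ (x^2)·(x) = (0)·(0) + (25)·(5) + (36)·(6) + (121)·(11) + (144)·(12) = 3400.

3400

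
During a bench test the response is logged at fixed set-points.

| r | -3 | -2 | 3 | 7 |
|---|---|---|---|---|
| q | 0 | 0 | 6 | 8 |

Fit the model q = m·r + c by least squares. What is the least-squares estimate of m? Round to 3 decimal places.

From the data, Σr·r = 71, Σr = 5, Σ1 = 4.
Moment sums: Σr·q = 74, Σq = 14.
det = 71·4 − 5² = 259.
m = (74·4 − 5·14)/259 = 226/259; c = (71·14 − 5·74)/259 = 624/259.

m = 0.873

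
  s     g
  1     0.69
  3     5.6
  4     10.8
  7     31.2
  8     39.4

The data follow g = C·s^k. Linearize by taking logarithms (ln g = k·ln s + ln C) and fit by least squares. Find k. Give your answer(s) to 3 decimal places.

Linearized form: ln g = k·ln s + ln C. From the 5 transformed points,
Over the data: Σln s = 6.5103, Σ(ln s)² = 11.2394, Σln g = 10.8454, Σln s·ln g = 19.5255.
Normal system: [[11.2394, 6.5103]; [6.5103, 5]]·[k, ln C]ᵀ = [19.5255, 10.8454]ᵀ.
Slope k = (n·Σln s·ln g − Σln s·Σln g)/(n·Σ(ln s)² − (Σln s)²) = (5·19.5255 − 6.5103·10.8454)/13.8136 = 1.95613; ln C = (Σln g − k·Σln s)/n = -0.37789.

k = 1.956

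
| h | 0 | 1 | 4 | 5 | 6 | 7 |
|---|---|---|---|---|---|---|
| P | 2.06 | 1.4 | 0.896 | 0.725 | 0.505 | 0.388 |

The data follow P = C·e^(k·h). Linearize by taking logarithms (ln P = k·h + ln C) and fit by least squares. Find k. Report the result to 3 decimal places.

k = -0.221

Let Y = ln P. Fitting Y = k·h + ln C by least squares:
Over the data: Σh = 23.0000, Σ(h)² = 127.0000, Σln P = -1.0022, Σh·ln P = -12.4371.
Normal system: [[127.0000, 23.0000]; [23.0000, 6]]·[k, ln C]ᵀ = [-12.4371, -1.0022]ᵀ.
Solving (det = 233.0000): k = -0.22134, ln C = 0.68145.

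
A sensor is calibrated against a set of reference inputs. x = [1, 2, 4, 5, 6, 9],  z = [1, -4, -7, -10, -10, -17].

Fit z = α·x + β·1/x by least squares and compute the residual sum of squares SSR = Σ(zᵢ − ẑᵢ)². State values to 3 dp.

SSR = 4.135

Compute the Gram sums: Σx·x = 163, Σx·1/x = 6, Σ1/x·1/x = 45121/32400.
For Aᵀz: Σx·z = -298, Σ1/x·z = -299/36.
Eliminating β: (45121/32400)·(row 1) − 6·(row 2) gives (6188323/32400)·α = (45121/32400)·(-298) − 6·(-299/36) = -5915729/16200, so α = -11831458/6188323.
Then β = ((-299/36) − 6·(-11831458/6188323))/(45121/32400) = 14067900/6188323.
Residuals: 3951881/6188323, -8124326/6188323, 490596/6188323, -5539520/6188323, 6760868/6188323, -16557/364019; SSR = 25586506/6188323.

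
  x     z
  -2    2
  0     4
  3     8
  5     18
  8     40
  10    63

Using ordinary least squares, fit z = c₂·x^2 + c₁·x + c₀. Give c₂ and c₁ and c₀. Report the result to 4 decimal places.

From the data, Σx^2·x^2 = 14818, Σx^2·x = 1656, Σx^2 = 202, Σx·x = 202, Σx = 24, Σ1 = 6.
Moment sums: Σx^2·z = 9390, Σx·z = 1060, Σz = 135.
Row-reducing yields c₂ = 411/740, c₁ = 4534/9805, c₀ = 15309/7844.

c₂ = 0.5554, c₁ = 0.4624, c₀ = 1.9517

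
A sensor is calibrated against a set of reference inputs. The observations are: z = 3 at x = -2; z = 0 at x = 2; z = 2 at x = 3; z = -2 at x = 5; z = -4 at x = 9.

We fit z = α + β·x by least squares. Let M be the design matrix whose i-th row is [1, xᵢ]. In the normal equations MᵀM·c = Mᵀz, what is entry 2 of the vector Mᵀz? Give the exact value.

Entry 2 ↔ basis x, so (Mᵀz)_{2} = Σᵢ (x)·zᵢ = (-2)·(3) + (2)·(0) + (3)·(2) + (5)·(-2) + (9)·(-4) = -46.

-46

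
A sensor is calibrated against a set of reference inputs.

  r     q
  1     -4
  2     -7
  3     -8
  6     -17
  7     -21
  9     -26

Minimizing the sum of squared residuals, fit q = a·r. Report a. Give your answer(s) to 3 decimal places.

a = -2.917

The normal system AᵀA·[a]ᵀ = Aᵀq is [[180]]·[a]ᵀ = [-525]ᵀ.
a = (-525)/180 = -2.91667.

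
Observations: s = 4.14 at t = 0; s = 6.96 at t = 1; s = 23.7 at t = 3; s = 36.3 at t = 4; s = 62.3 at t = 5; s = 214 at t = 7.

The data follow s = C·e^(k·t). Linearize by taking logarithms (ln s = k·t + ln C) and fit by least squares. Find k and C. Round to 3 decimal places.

k = 0.559, C = 4.078

With ln sᵢ as the transformed response and tᵢ as the regressor:
Sums: Σt = 20.0000, Σ(t)² = 100.0000, Σln s = 19.6161, Σt·ln s = 84.0255.
Normal system: [[100.0000, 20.0000]; [20.0000, 6]]·[k, ln C]ᵀ = [84.0255, 19.6161]ᵀ.
Δ = 100.0000·6 − (20.0000)² = 200.0000; k = (84.0255·6 − 20.0000·19.6161)/200.0000 = 0.55915, ln C = (100.0000·19.6161 − 20.0000·84.0255)/200.0000 = 1.40550, so C = exp(1.40550) = 4.07757.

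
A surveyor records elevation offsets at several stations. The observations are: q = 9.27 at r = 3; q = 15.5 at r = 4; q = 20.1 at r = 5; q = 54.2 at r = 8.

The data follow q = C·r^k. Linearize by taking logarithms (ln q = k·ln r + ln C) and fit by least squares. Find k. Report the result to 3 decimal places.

k = 1.783

Taking logs, ln q = k·ln r + ln C, so regress ln q on ln r.
Σln r = 6.1738, Σ(ln r)² = 10.0431, Σln q = 11.9610, Σln r·ln q = 19.3780.
Equations: 10.0431·k + 6.1738·ln C = 19.3780;  6.1738·k + 4·ln C = 11.9610.
Solving (det = 2.0569): k = 1.78290, ln C = 0.23845.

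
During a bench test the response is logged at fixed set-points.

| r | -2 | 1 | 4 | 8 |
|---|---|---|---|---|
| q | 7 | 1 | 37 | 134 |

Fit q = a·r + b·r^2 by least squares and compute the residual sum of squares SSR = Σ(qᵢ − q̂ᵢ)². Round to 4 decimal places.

SSR = 6.9733

The normal equations are: 85·a + 569·b = 1207;  569·a + 4369·b = 9197.
Determinant 85·4369 − 569² = 47604.
a = (1207·4369 − 569·9197)/47604 = 6715/7934; b = (85·9197 − 569·1207)/47604 = 15827/7934.
Residuals: 2830/3967, -7304/3967, 6733/3967, -1746/3967; SSR = 27663/3967.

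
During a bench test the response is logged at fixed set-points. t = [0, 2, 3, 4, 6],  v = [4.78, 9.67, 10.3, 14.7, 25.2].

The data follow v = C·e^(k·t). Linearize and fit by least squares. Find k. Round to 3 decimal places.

k = 0.270

Let Y = ln v. Fitting Y = k·t + ln C by least squares:
Over the data: Σt = 15.0000, Σ(t)² = 65.0000, Σln v = 12.0803, Σt·ln v = 41.6469.
Normal system: [[65.0000, 15.0000]; [15.0000, 5]]·[k, ln C]ᵀ = [41.6469, 12.0803]ᵀ.
Slope k = (n·Σt·ln v − Σt·Σln v)/(n·Σ(t)² − (Σt)²) = (5·41.6469 − 15.0000·12.0803)/100.0000 = 0.27030; ln C = (Σln v − k·Σt)/n = 1.60516.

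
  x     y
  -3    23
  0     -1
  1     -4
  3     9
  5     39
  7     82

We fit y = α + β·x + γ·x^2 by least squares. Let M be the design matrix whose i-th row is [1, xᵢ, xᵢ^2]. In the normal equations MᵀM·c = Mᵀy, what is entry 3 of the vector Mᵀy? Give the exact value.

Entry 3 ↔ basis x^2, so (Mᵀy)_{3} = Σᵢ (x^2)·yᵢ = (9)·(23) + (0)·(-1) + (1)·(-4) + (9)·(9) + (25)·(39) + (49)·(82) = 5277.

5277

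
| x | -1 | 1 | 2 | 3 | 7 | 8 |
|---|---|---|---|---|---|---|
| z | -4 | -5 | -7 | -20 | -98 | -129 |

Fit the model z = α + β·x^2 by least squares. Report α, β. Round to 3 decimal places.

α = -1.533, β = -1.983

MᵀM·[α, β]ᵀ = Mᵀz reads: 6·α + 128·β = -263;  128·α + 6596·β = -13275.
(Σ1 = 6, Σx^2 = 128, Σx^2·x^2 = 6596, Σz = -263, Σx^2·z = -13275.)
det = 6·6596 − 128² = 23192.
α = ((-263)·6596 − 128·(-13275))/23192 = -8887/5798; β = (6·(-13275) − 128·(-263))/23192 = -22993/11596.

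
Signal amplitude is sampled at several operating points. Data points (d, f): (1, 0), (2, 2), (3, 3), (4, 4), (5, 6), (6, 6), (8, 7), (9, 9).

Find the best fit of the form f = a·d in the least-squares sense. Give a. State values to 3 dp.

Entries of AᵀA: Σd·d = 236.
For Aᵀf: Σd·f = 232.
So AᵀA·[a]ᵀ = Aᵀf: [[236]]·[a]ᵀ = [232]ᵀ.
a = 232/236 = 0.983051.

a = 0.983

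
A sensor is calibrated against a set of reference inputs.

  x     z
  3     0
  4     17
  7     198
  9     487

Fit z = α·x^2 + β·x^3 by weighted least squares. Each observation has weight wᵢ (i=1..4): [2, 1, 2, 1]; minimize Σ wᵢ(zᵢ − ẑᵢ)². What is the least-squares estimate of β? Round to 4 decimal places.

β = 0.9909

With design matrix M, MᵀWM = [[11781, 94173]; [94173, 772293]] and MᵀWz = [59123, 491939]ᵀ.
det = 11781·772293 − 94173² = 229829904.
α = (59123·772293 − 94173·491939)/229829904 = -27795517/9576246; β = (11781·491939 − 94173·59123)/229829904 = 9489295/9576246.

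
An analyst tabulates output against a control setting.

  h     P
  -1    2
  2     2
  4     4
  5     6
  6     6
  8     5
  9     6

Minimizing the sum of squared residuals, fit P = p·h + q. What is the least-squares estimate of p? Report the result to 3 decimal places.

Compute the Gram sums: Σh·h = 227, Σh = 33, Σ1 = 7.
Right-hand side: Σh·P = 178, ΣP = 31.
Normal equations: [[227, 33]; [33, 7]]·[p, q]ᵀ = [178, 31]ᵀ.
det = 227·7 − 33² = 500.
p = (178·7 − 33·31)/500 = 223/500; q = (227·31 − 33·178)/500 = 1163/500.

p = 0.446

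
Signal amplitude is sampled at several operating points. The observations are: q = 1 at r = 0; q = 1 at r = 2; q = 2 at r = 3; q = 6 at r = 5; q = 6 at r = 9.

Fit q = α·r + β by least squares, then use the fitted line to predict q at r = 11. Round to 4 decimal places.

Setting ∂/∂α … = 0 gives: 119·α + 19·β = 92;  19·α + 5·β = 16.
(Σr·r = 119, Σr = 19, Σ1 = 5, Σr·q = 92, Σq = 16.)
det = 119·5 − 19² = 234.
α = (92·5 − 19·16)/234 = 2/3; β = (119·16 − 19·92)/234 = 2/3.
At r = 11: q̂ = (2/3)·(11) + (2/3)·(1) = 8.

q̂ = 8.0000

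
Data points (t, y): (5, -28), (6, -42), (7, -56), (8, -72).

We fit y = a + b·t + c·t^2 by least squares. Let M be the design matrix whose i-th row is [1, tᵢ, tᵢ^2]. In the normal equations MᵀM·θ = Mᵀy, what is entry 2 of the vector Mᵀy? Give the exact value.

Entry 2 ↔ basis t, so (Mᵀy)_{2} = Σᵢ (t)·yᵢ = (5)·(-28) + (6)·(-42) + (7)·(-56) + (8)·(-72) = -1360.

-1360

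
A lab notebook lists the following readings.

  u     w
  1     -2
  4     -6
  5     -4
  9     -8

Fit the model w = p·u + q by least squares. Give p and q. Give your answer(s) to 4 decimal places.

Sums needed: Σu·u = 123, Σu = 19, Σ1 = 4.
And Σu·w = -118, Σw = -20.
det = 123·4 − 19² = 131.
p = ((-118)·4 − 19·(-20))/131 = -92/131; q = (123·(-20) − 19·(-118))/131 = -218/131.

p = -0.7023, q = -1.6641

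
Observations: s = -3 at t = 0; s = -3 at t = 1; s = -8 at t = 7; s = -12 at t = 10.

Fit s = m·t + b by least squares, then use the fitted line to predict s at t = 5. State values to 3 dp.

ŝ = -6.949

XᵀX·[m, b]ᵀ = Xᵀs reads: 150·m + 18·b = -179;  18·m + 4·b = -26.
(Σt·t = 150, Σt = 18, Σ1 = 4, Σt·s = -179, Σs = -26.)
det = 150·4 − 18² = 276.
m = ((-179)·4 − 18·(-26))/276 = -62/69; b = (150·(-26) − 18·(-179))/276 = -113/46.
At t = 5: ŝ = (-62/69)·(5) + (-113/46)·(1) = -959/138.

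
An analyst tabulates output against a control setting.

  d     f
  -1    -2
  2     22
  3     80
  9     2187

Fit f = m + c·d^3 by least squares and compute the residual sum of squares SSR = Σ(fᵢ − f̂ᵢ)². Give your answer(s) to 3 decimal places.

SSR = 4.705

With design matrix X, XᵀX = [[4, 763]; [763, 532235]] and Xᵀf = [2287, 1596661]ᵀ.
Δ = 4·532235 − 763² = 1546771.
m = (2287·532235 − 763·1596661)/1546771 = -1030898/1546771; c = (4·1596661 − 763·2287)/1546771 = 4641663/1546771.
Residuals: 2579019/1546771, -2073444/1546771, -552323/1546771, 46748/1546771; SSR = 7278230/1546771.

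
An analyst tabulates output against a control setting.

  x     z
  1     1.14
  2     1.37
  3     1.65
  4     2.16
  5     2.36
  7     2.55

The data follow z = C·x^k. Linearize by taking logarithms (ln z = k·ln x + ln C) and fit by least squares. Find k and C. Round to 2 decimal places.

k = 0.45, C = 1.08

Linearized form: ln z = k·ln x + ln C. From the 6 transformed points,
Σln x = 6.7334, Σ(ln x)² = 9.9861, Σln z = 3.5115, Σln x·ln z = 5.0395.
Equations: 9.9861·k + 6.7334·ln C = 5.0395;  6.7334·k + 6·ln C = 3.5115.
Slope k = (n·Σln x·ln z − Σln x·Σln z)/(n·Σ(ln x)² − (Σln x)²) = (6·5.0395 − 6.7334·3.5115)/14.5777 = 0.45224; ln C = (Σln z − k·Σln x)/n = 0.07772, so C = exp(0.07772) = 1.08082.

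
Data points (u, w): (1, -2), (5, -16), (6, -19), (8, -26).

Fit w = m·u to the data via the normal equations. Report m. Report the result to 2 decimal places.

m = -3.21

AᵀA·[m]ᵀ = Aᵀw reads: 126·m = -404.
(Σu·u = 126, Σu·w = -404.)
Hence m = -404 / 126 ≈ -3.20635.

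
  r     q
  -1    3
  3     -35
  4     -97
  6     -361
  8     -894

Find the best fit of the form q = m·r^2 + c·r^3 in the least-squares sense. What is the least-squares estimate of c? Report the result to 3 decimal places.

c = -1.981

Normal-equation sums: Σr^2·r^2 = 5730, Σr^2·r^3 = 41810, Σr^3·r^3 = 313626.
And Σr^2·q = -72076, Σr^3·q = -542860.
So AᵀA·[m, c]ᵀ = Aᵀq: [[5730, 41810]; [41810, 313626]]·[m, c]ᵀ = [-72076, -542860]ᵀ.
Δ = 5730·313626 − 41810² = 49000880.
m = ((-72076)·313626 − 41810·(-542860))/49000880 = 5754314/3062555; c = (5730·(-542860) − 41810·(-72076))/49000880 = -1213628/612511.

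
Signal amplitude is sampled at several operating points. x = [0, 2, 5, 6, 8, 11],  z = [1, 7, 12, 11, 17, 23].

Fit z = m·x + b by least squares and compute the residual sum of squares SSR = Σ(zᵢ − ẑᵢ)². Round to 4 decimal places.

Compute the Gram sums: Σx·x = 250, Σx = 32, Σ1 = 6.
For Aᵀz: Σx·z = 529, Σz = 71.
Eliminating b: 6·(row 1) − 32·(row 2) gives 476·m = 6·529 − 32·71 = 902, so m = 451/238.
Then b = (71 − 32·(451/238))/6 = 411/238.
Residuals: -173/238, 353/238, 95/119, -499/238, 27/238, 3/7; SSR = 947/119.

SSR = 7.9580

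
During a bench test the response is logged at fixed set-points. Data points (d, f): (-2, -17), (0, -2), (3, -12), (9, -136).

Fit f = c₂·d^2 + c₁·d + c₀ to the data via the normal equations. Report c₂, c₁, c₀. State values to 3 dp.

c₂ = -1.979, c₁ = 2.995, c₀ = -2.734

Sums needed: Σd^2·d^2 = 6658, Σd^2·d = 748, Σd^2 = 94, Σd·d = 94, Σd = 10, Σ1 = 4.
And Σd^2·f = -11192, Σd·f = -1226, Σf = -167.
MᵀM·[c₂, c₁, c₀]ᵀ = Mᵀf becomes [[6658, 748, 94]; [748, 94, 10]; [94, 10, 4]]·[c₂, c₁, c₀]ᵀ = [-11192, -1226, -167]ᵀ.
Row-reducing yields c₂ = -9633/4868, c₁ = 14579/4868, c₀ = -13311/4868.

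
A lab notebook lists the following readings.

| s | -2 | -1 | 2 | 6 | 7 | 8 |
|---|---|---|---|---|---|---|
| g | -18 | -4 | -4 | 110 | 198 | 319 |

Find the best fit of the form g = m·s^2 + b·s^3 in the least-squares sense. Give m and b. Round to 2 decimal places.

m = -2.70, b = 0.96

From the data, Σs^2·s^2 = 7826, Σs^2·s^3 = 57350, Σs^3·s^3 = 426578.
And Σs^2·g = 33986, Σs^3·g = 255118.
Normal equations: [[7826, 57350]; [57350, 426578]]·[m, b]ᵀ = [33986, 255118]ᵀ.
Determinant 7826·426578 − 57350² = 49376928.
m = (33986·426578 − 57350·255118)/49376928 = -8333587/3086058; b = (7826·255118 − 57350·33986)/49376928 = 2966023/3086058.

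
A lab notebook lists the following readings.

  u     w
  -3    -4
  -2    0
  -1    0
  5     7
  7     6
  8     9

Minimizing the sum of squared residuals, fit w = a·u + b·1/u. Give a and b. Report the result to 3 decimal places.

a = 1.113, b = -1.366

With design matrix X, XᵀX = [[152, 6]; [6, 1014049/705600]] and Xᵀw = [161, 3961/840]ᵀ.
Eliminating b: (1014049/705600)·(row 1) − 6·(row 2) gives (16091731/88200)·a = (1014049/705600)·161 − 6·(3961/840) = 20471207/100800, so a = 143298449/128733848.
Then b = ((3961/840) − 6·(143298449/128733848))/(1014049/705600) = -21983640/16091731.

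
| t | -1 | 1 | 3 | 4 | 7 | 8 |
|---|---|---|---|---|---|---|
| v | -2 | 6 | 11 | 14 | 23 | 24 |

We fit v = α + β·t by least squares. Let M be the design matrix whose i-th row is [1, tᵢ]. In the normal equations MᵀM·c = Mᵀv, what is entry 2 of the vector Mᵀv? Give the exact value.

Entry 2 ↔ basis t, so (Mᵀv)_{2} = Σᵢ (t)·vᵢ = (-1)·(-2) + (1)·(6) + (3)·(11) + (4)·(14) + (7)·(23) + (8)·(24) = 450.

450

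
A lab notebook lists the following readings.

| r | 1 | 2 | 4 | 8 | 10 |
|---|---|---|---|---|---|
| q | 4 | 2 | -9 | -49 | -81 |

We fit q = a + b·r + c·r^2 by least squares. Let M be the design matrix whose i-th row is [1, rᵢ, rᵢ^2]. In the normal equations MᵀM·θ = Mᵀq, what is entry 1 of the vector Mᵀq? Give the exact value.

-133

Entry 1 ↔ basis 1, so (Mᵀq)_{1} = Σᵢ qᵢ = (1)·(4) + (1)·(2) + (1)·(-9) + (1)·(-49) + (1)·(-81) = -133.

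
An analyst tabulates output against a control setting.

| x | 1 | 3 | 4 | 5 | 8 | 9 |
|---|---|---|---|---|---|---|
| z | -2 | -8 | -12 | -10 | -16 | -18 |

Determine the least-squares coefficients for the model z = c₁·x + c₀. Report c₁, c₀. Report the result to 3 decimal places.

Compute the Gram sums: Σx·x = 196, Σx = 30, Σ1 = 6.
Right-hand side: Σx·z = -414, Σz = -66.
Normal equations: [[196, 30]; [30, 6]]·[c₁, c₀]ᵀ = [-414, -66]ᵀ.
det = 196·6 − 30² = 276.
c₁ = ((-414)·6 − 30·(-66))/276 = -42/23; c₀ = (196·(-66) − 30·(-414))/276 = -43/23.

c₁ = -1.826, c₀ = -1.870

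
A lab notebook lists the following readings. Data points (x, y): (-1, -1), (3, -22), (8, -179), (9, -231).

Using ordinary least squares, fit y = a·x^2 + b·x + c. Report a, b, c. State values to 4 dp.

MᵀM·[a, b, c]ᵀ = Mᵀy reads: 10739·a + 1267·b + 155·c = -30366;  1267·a + 155·b + 19·c = -3576;  155·a + 19·b + 4·c = -433.
Inverting the 3×3 Gram matrix, [a, b, c]ᵀ = [-9791/3300, 257/300, 729/275]ᵀ.

a = -2.9670, b = 0.8567, c = 2.6509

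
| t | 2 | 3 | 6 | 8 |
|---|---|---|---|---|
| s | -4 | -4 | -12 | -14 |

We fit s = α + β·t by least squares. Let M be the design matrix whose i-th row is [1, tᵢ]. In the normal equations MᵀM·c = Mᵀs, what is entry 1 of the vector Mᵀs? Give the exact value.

-34

Entry 1 ↔ basis 1, so (Mᵀs)_{1} = Σᵢ sᵢ = (1)·(-4) + (1)·(-4) + (1)·(-12) + (1)·(-14) = -34.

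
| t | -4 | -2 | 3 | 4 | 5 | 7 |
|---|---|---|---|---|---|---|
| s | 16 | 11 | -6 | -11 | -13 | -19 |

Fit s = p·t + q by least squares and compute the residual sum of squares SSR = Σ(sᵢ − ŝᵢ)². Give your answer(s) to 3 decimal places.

SSR = 3.486

With design matrix A, AᵀA = [[119, 13]; [13, 6]] and Aᵀs = [-346, -22]ᵀ.
Δ = 119·6 − 13² = 545.
p = ((-346)·6 − 13·(-22))/545 = -358/109; q = (119·(-22) − 13·(-346))/545 = 376/109.
Residuals: -64/109, 107/109, 44/109, -143/109, -3/109, 59/109; SSR = 380/109.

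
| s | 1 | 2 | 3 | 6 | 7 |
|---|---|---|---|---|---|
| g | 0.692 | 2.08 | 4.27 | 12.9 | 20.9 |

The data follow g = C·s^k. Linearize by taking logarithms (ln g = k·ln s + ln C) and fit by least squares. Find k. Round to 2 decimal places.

Linearized form: ln g = k·ln s + ln C. From the 5 transformed points,
Σln s = 5.5294, Σ(ln s)² = 8.6844, Σln g = 7.4128, Σln s·ln g = 12.5994.
Equations: 8.6844·k + 5.5294·ln C = 12.5994;  5.5294·k + 5·ln C = 7.4128.
Solving (det = 12.8473): k = 1.71309, ln C = -0.41193.

k = 1.71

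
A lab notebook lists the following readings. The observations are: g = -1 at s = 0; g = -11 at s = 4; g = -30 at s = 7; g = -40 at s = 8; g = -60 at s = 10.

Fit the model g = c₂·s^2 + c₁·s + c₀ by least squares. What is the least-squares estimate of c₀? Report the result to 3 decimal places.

c₀ = -0.970

Normal-equation sums: Σs^2·s^2 = 16753, Σs^2·s = 1919, Σs^2 = 229, Σs·s = 229, Σs = 29, Σ1 = 5.
And Σs^2·g = -10206, Σs·g = -1174, Σg = -142.
Solving the 3×3 system (Gaussian elimination) gives c₂ = -22612/39819, c₁ = -9760/39819, c₀ = -12874/13273.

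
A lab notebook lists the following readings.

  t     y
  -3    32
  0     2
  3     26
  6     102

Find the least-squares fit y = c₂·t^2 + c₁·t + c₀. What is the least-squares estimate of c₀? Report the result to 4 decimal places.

Compute the Gram sums: Σt^2·t^2 = 1458, Σt^2·t = 216, Σt^2 = 54, Σt·t = 54, Σt = 6, Σ1 = 4.
For Aᵀy: Σt^2·y = 4194, Σt·y = 594, Σy = 162.
AᵀA·[c₂, c₁, c₀]ᵀ = Aᵀy becomes [[1458, 216, 54]; [216, 54, 6]; [54, 6, 4]]·[c₂, c₁, c₀]ᵀ = [4194, 594, 162]ᵀ.
Solving the 3×3 system (Gaussian elimination) gives c₂ = 53/18, c₁ = -31/30, c₀ = 23/10.

c₀ = 2.3000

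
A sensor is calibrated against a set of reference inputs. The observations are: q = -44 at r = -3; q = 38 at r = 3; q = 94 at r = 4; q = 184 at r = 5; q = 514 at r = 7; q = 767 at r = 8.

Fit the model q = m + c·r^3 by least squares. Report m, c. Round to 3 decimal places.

m = -2.992, c = 1.505

Setting ∂/∂m … = 0 gives: 6·m + 1044·c = 1553;  1044·m + 400972·c = 600236.
(Σ1 = 6, Σr^3 = 1044, Σr^3·r^3 = 400972, Σq = 1553, Σr^3·q = 600236.)
Δ = 6·400972 − 1044² = 1315896.
m = (1553·400972 − 1044·600236)/1315896 = -984217/328974; c = (6·600236 − 1044·1553)/1315896 = 165007/109658.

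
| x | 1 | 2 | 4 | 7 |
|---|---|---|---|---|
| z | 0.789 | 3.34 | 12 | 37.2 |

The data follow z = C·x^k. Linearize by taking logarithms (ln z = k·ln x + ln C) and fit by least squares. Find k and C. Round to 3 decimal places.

k = 1.966, C = 0.810

Taking logs, ln z = k·ln x + ln C, so regress ln z on ln x.
Over the data: Σln x = 4.0254, Σ(ln x)² = 6.1888, Σln z = 7.0702, Σln x·ln z = 11.3177.
Normal system: [[6.1888, 4.0254]; [4.0254, 4]]·[k, ln C]ᵀ = [11.3177, 7.0702]ᵀ.
Slope k = (n·Σln x·ln z − Σln x·Σln z)/(n·Σ(ln x)² − (Σln x)²) = (4·11.3177 − 4.0254·7.0702)/8.5519 = 1.96576; ln C = (Σln z − k·Σln x)/n = -0.21067, so C = exp(-0.21067) = 0.81004.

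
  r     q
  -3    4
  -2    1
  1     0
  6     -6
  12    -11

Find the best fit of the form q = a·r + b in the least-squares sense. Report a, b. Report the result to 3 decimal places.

a = -0.959, b = 0.284

Sums needed: Σr·r = 194, Σr = 14, Σ1 = 5.
And Σr·q = -182, Σq = -12.
Normal equations: [[194, 14]; [14, 5]]·[a, b]ᵀ = [-182, -12]ᵀ.
Δ = 194·5 − 14² = 774.
a = ((-182)·5 − 14·(-12))/774 = -371/387; b = (194·(-12) − 14·(-182))/774 = 110/387.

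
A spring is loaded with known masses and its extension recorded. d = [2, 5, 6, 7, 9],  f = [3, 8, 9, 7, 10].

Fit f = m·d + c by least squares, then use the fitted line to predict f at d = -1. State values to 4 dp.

f̂ = 1.2090

Sums needed: Σd·d = 195, Σd = 29, Σ1 = 5.
Moment sums: Σd·f = 239, Σf = 37.
Normal equations: [[195, 29]; [29, 5]]·[m, c]ᵀ = [239, 37]ᵀ.
det = 195·5 − 29² = 134.
m = (239·5 − 29·37)/134 = 61/67; c = (195·37 − 29·239)/134 = 142/67.
At d = -1: f̂ = (61/67)·(-1) + (142/67)·(1) = 81/67.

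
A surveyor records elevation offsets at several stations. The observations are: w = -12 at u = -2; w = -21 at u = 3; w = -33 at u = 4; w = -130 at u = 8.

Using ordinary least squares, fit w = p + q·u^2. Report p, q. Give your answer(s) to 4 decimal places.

p = -2.9626, q = -1.9801

Setting ∂/∂p … = 0 gives: 4·p + 93·q = -196;  93·p + 4449·q = -9085.
(Σ1 = 4, Σu^2 = 93, Σu^2·u^2 = 4449, Σw = -196, Σu^2·w = -9085.)
Eliminating q: 4449·(row 1) − 93·(row 2) gives 9147·p = 4449·(-196) − 93·(-9085) = -27099, so p = -9033/3049.
Then q = ((-9085) − 93·(-9033/3049))/4449 = -18112/9147.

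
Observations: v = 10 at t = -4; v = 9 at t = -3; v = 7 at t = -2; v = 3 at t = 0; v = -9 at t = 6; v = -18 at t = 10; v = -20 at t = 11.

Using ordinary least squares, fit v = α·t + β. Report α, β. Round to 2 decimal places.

Normal-equation sums: Σt·t = 286, Σt = 18, Σ1 = 7.
Right-hand side: Σt·v = -535, Σv = -18.
XᵀX·[α, β]ᵀ = Xᵀv becomes [[286, 18]; [18, 7]]·[α, β]ᵀ = [-535, -18]ᵀ.
det = 286·7 − 18² = 1678.
α = ((-535)·7 − 18·(-18))/1678 = -3421/1678; β = (286·(-18) − 18·(-535))/1678 = 2241/839.

α = -2.04, β = 2.67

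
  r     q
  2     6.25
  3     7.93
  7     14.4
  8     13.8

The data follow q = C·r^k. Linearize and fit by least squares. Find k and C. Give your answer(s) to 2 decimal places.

k = 0.61, C = 4.08

With ln qᵢ as the transformed response and ln rᵢ as the regressor:
XᵀX = [[9.7980, 5.8171]; [5.8171, 4]], rhs = [14.1931, 9.1951]ᵀ  (here Σln r = 5.8171, Σ(ln r)² = 9.7980, Σln q = 9.1951, Σln r·ln q = 14.1931).
Δ = 9.7980·4 − (5.8171)² = 5.3534; k = (14.1931·4 − 5.8171·9.1951)/5.3534 = 0.61333, ln C = (9.7980·9.1951 − 5.8171·14.1931)/5.3534 = 1.40683, so C = exp(1.40683) = 4.08300.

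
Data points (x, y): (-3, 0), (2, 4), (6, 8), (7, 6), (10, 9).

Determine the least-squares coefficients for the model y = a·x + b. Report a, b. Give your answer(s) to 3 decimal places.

With design matrix A, AᵀA = [[198, 22]; [22, 5]] and Aᵀy = [188, 27]ᵀ.
det = 198·5 − 22² = 506.
a = (188·5 − 22·27)/506 = 173/253; b = (198·27 − 22·188)/506 = 55/23.

a = 0.684, b = 2.391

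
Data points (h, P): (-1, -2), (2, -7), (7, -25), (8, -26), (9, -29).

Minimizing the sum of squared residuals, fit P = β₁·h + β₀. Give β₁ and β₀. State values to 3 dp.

β₁ = -2.851, β₀ = -3.543

AᵀA·[β₁, β₀]ᵀ = AᵀP reads: 199·β₁ + 25·β₀ = -656;  25·β₁ + 5·β₀ = -89.
(Σh·h = 199, Σh = 25, Σ1 = 5, Σh·P = -656, ΣP = -89.)
det = 199·5 − 25² = 370.
β₁ = ((-656)·5 − 25·(-89))/370 = -211/74; β₀ = (199·(-89) − 25·(-656))/370 = -1311/370.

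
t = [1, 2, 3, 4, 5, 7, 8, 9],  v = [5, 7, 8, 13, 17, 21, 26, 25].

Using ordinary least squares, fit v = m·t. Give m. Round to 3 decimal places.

m = 3.052

Compute the Gram sums: Σt·t = 249.
And Σt·v = 760.
Normal equations: [[249]]·[m]ᵀ = [760]ᵀ.
Hence m = 760 / 249 ≈ 3.05221.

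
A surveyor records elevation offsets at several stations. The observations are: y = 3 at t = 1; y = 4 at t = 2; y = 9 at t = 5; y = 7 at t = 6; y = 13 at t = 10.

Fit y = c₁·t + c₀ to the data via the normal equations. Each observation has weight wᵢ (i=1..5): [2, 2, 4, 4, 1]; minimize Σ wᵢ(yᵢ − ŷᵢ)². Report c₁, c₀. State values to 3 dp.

Entries of MᵀWM: Σwᵢ·t·t = 354, Σwᵢ·t = 60, Σwᵢ·1 = 13.
Right-hand side: Σwᵢ·t·y = 500, Σwᵢ·y = 91.
Normal equations: [[354, 60]; [60, 13]]·[c₁, c₀]ᵀ = [500, 91]ᵀ.
det = 354·13 − 60² = 1002.
c₁ = (500·13 − 60·91)/1002 = 520/501; c₀ = (354·91 − 60·500)/1002 = 369/167.

c₁ = 1.038, c₀ = 2.210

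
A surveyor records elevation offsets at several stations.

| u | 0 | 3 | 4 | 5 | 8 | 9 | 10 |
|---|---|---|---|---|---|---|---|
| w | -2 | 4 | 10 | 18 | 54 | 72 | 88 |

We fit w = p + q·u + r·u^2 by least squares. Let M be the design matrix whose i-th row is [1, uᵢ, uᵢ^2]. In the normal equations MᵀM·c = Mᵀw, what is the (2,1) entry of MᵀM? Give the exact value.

Row 2 ↔ basis u, column 1 ↔ basis 1, so (MᵀM)_{2,1} = Σᵢ u = (0)·(1) + (3)·(1) + (4)·(1) + (5)·(1) + (8)·(1) + (9)·(1) + (10)·(1) = 39.

39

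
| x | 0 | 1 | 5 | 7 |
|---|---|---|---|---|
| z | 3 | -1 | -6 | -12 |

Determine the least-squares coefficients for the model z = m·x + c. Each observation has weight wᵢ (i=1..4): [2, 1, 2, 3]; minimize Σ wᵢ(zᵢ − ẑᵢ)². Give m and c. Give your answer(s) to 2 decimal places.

m = -2.01, c = 2.68

Entries of MᵀWM: Σwᵢ·x·x = 198, Σwᵢ·x = 32, Σwᵢ·1 = 8.
For MᵀWz: Σwᵢ·x·z = -313, Σwᵢ·z = -43.
MᵀWM·[m, c]ᵀ = MᵀWz becomes [[198, 32]; [32, 8]]·[m, c]ᵀ = [-313, -43]ᵀ.
Eliminating c: 8·(row 1) − 32·(row 2) gives 560·m = 8·(-313) − 32·(-43) = -1128, so m = -141/70.
Then c = ((-43) − 32·(-141/70))/8 = 751/280.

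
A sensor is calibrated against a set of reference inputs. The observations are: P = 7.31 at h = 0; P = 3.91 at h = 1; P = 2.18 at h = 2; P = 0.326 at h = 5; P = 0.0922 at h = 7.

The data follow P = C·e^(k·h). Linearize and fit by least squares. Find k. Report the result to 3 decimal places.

k = -0.625

Let Y = ln P. Fitting Y = k·h + ln C by least squares:
AᵀA = [[79.0000, 15.0000]; [15.0000, 5]], rhs = [-19.3687, 0.6275]ᵀ  (here Σh = 15.0000, Σ(h)² = 79.0000, Σln P = 0.6275, Σh·ln P = -19.3687).
Δ = 79.0000·5 − (15.0000)² = 170.0000; k = (-19.3687·5 − 15.0000·0.6275)/170.0000 = -0.62503, ln C = (79.0000·0.6275 − 15.0000·-19.3687)/170.0000 = 2.00058.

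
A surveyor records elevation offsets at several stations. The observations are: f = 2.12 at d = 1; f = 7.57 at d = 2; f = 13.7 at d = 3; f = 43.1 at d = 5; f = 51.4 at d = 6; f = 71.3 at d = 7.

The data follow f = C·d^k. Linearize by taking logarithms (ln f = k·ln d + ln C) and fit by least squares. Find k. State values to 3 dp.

With ln fᵢ as the transformed response and ln dᵢ as the regressor:
Sums: Σln d = 7.1389, Σ(ln d)² = 11.2747, Σln f = 17.3631, Σln d·ln f = 25.6976.
Normal system: [[11.2747, 7.1389]; [7.1389, 6]]·[k, ln C]ᵀ = [25.6976, 17.3631]ᵀ.
Δ = 11.2747·6 − (7.1389)² = 16.6845; k = (25.6976·6 − 7.1389·17.3631)/16.6845 = 1.81204, ln C = (11.2747·17.3631 − 7.1389·25.6976)/16.6845 = 0.73786.

k = 1.812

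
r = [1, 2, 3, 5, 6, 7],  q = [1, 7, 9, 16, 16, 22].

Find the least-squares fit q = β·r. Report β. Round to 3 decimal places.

β = 3.000

Entries of AᵀA: Σr·r = 124.
Moment sums: Σr·q = 372.
Normal equations: [[124]]·[β]ᵀ = [372]ᵀ.
Hence β = 372 / 124 ≈ 3.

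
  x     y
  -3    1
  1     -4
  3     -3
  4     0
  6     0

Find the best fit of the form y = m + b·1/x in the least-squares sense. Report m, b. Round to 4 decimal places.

m = -0.0701, b = -3.9878

Compute the Gram sums: Σ1 = 5, Σ1/x = 17/12, Σ1/x·1/x = 21/16.
And Σy = -6, Σ1/x·y = -16/3.
Determinant 5·(21/16) − (17/12)² = 41/9.
m = ((-6)·(21/16) − (17/12)·(-16/3))/(41/9) = -23/328; b = (5·(-16/3) − (17/12)·(-6))/(41/9) = -327/82.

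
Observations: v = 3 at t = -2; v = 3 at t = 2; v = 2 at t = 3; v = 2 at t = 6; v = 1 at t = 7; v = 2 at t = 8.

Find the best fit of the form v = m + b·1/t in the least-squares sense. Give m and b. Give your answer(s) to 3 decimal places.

m = 2.227, b = -0.470

MᵀM·[m, b]ᵀ = Mᵀv reads: 6·m + (43/56)·b = 13;  (43/56)·m + (19049/28224)·b = 39/28.
(Σ1 = 6, Σ1/t = 43/56, Σ1/t·1/t = 19049/28224, Σv = 13, Σ1/t·v = 39/28.)
det = 6·(19049/28224) − (43/56)² = 32551/9408.
m = (13·(19049/28224) − (43/56)·(39/28))/(32551/9408) = 5057/2271; b = (6·(39/28) − (43/56)·13)/(32551/9408) = -15288/32551.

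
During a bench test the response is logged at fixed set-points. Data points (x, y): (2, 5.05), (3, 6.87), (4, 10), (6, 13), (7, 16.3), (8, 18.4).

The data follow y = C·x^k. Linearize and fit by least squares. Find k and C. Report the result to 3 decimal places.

Taking logs, ln y = k·ln x + ln C, so regress ln y on ln x.
Σln x = 8.9952, Σ(ln x)² = 14.9303, Σln y = 14.1176, Σln x·ln y = 22.5149.
Equations: 14.9303·k + 8.9952·ln C = 22.5149;  8.9952·k + 6·ln C = 14.1176.
Solving (det = 8.6686): k = 0.93435, ln C = 0.95217, so C = exp(0.95217) = 2.59132.

k = 0.934, C = 2.591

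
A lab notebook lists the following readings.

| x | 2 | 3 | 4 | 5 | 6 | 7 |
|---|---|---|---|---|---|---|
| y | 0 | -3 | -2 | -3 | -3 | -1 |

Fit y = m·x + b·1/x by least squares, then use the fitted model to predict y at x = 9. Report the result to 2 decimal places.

Entries of MᵀM: Σx·x = 139, Σx·1/x = 6, Σ1/x·1/x = 90281/176400.
And Σx·y = -57, Σ1/x·y = -96/35.
So MᵀM·[m, b]ᵀ = Mᵀy: [[139, 6]; [6, 90281/176400]]·[m, b]ᵀ = [-57, -96/35]ᵀ.
Δ = 139·(90281/176400) − 6² = 6198659/176400.
m = ((-57)·(90281/176400) − 6·(-96/35))/(6198659/176400) = -2242977/6198659; b = (139·(-96/35) − 6·(-57))/(6198659/176400) = -6924960/6198659.
At x = 9: ŷ = (-2242977/6198659)·(9) + (-6924960/6198659)·(1/9) = -20956233/6198659.

ŷ = -3.38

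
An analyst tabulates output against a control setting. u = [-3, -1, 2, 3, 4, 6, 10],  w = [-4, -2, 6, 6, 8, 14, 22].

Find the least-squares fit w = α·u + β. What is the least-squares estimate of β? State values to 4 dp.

β = 0.9821

Setting ∂/∂α … = 0 gives: 175·α + 21·β = 380;  21·α + 7·β = 50.
det = 175·7 − 21² = 784.
α = (380·7 − 21·50)/784 = 115/56; β = (175·50 − 21·380)/784 = 55/56.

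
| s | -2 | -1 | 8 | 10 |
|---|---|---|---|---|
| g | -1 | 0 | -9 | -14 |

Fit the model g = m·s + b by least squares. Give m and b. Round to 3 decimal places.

Compute the Gram sums: Σs·s = 169, Σs = 15, Σ1 = 4.
And Σs·g = -210, Σg = -24.
Δ = 169·4 − 15² = 451.
m = ((-210)·4 − 15·(-24))/451 = -480/451; b = (169·(-24) − 15·(-210))/451 = -906/451.

m = -1.064, b = -2.009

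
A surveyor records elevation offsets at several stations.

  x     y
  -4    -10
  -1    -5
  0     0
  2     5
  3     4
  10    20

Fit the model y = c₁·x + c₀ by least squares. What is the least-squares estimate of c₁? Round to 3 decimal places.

c₁ = 2.150

The normal system MᵀM·[c₁, c₀]ᵀ = Mᵀy is [[130, 10]; [10, 6]]·[c₁, c₀]ᵀ = [267, 14]ᵀ.
Δ = 130·6 − 10² = 680.
c₁ = (267·6 − 10·14)/680 = 43/20; c₀ = (130·14 − 10·267)/680 = -5/4.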